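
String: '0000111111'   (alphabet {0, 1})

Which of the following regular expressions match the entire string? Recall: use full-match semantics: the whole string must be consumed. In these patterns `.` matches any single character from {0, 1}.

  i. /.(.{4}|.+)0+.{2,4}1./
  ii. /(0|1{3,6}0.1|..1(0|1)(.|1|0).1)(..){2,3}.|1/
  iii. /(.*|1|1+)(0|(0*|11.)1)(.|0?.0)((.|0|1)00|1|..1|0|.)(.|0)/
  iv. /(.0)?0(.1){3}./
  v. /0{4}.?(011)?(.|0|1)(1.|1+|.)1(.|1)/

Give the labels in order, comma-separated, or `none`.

i → match
ii → no match
iii → match
iv → match
v → match

i, iii, iv, v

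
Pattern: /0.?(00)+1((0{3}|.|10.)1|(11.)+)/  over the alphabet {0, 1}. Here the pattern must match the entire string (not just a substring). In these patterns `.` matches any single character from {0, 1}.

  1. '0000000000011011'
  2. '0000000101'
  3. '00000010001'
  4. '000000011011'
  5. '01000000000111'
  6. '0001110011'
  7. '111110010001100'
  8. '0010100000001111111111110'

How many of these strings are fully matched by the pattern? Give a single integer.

1 → match
2. '0000000101' → match
3. '00000010001' → match
4. '000000011011' → match
5 → no match
6. '0001110011' → no match
7 → no match — must start with '0'
8 → no match
Total matched: 4

4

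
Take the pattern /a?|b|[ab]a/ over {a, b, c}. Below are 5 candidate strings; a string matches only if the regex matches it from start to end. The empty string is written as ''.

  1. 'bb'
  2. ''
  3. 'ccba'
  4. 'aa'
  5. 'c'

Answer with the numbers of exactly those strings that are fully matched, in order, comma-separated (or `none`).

2, 4

1 → no match
2 → match
3 → no match
4 → match
5 → no match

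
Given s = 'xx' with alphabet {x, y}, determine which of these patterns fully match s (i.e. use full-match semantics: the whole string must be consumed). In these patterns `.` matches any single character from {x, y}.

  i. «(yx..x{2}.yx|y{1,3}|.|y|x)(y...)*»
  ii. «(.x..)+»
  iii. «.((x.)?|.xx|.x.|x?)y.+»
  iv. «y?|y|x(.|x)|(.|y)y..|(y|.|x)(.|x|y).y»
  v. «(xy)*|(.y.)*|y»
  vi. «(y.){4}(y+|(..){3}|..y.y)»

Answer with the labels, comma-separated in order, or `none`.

i → no match
ii → no match
iii → no match
iv → match
v → no match
vi → no match — must start with 'y'

iv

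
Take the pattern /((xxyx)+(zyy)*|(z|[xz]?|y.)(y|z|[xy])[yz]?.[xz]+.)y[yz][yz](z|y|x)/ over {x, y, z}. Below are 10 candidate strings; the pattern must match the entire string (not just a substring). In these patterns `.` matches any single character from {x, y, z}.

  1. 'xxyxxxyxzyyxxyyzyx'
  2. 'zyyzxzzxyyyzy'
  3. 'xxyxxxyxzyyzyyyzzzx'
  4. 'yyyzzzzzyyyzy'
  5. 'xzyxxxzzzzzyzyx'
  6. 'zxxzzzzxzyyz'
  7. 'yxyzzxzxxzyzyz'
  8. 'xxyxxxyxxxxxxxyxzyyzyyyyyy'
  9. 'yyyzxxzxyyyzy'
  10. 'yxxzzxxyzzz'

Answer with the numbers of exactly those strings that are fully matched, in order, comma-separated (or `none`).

1 → no match
2 → match
3 → no match
4 → match
5 → match
6. 'zxxzzzzxzyyz' → no match
7 → match
8 → no match
9 → match
10. 'yxxzzxxyzzz' → match

2, 4, 5, 7, 9, 10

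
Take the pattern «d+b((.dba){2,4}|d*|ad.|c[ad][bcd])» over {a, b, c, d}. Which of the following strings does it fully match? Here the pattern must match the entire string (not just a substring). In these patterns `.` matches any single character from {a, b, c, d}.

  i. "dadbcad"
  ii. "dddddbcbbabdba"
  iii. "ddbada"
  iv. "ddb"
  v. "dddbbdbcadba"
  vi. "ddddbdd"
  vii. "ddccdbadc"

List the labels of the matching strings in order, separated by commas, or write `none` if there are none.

i → no match
ii → no match
iii → match
iv → match
v → no match
vi → match
vii → no match

iii, iv, vi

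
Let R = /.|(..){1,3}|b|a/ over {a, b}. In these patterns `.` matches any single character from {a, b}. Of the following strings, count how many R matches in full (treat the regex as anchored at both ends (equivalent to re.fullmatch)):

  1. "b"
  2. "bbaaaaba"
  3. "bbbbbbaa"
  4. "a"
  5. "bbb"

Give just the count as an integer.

2

1 → match
2 → no match
3 → no match
4 → match
5 → no match
Total matched: 2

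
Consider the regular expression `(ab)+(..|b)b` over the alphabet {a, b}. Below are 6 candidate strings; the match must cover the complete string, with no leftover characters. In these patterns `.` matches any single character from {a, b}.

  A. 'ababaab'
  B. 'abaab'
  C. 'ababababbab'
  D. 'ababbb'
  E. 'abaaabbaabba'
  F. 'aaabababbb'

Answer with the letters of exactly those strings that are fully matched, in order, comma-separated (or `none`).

A, B, C, D

A → match
B → match
C → match
D → match
E → no match — must end with 'b'
F → no match — must start with 'ab'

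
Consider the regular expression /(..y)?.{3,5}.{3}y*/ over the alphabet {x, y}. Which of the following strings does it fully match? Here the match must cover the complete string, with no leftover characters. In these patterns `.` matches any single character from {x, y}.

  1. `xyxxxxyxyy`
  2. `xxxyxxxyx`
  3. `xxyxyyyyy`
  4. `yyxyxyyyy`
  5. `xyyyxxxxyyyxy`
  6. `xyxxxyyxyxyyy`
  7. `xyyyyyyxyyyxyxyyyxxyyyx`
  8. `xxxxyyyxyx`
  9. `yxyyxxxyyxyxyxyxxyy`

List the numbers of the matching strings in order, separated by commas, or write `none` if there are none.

1 → match
2 → no match
3 → match
4 → match
5 → no match
6 → no match
7 → no match
8 → no match
9 → no match

1, 3, 4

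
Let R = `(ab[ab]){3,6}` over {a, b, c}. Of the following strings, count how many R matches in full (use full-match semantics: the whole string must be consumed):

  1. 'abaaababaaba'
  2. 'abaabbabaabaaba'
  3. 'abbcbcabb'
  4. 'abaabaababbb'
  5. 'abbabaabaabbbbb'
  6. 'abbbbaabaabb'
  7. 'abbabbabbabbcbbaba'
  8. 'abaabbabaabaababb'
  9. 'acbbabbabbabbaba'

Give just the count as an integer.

1

1 → no match
2 → match
3 → no match
4 → no match
5 → no match
6 → no match
7 → no match
8 → no match
9 → no match — must start with 'ab'
Total matched: 1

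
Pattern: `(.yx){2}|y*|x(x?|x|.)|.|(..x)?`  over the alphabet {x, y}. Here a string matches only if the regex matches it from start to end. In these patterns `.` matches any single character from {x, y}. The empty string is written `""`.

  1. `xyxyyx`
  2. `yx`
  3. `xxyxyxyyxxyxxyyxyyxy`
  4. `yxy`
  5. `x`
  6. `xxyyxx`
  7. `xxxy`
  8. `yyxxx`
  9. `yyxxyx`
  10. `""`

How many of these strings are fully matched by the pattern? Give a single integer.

4

1. `xyxyyx` → match
2. `yx` → no match
3 → no match
4. `yxy` → no match
5. `x` → match
6. `xxyyxx` → no match
7. `xxxy` → no match
8. `yyxxx` → no match
9. `yyxxyx` → match
10. `""` → match
Total matched: 4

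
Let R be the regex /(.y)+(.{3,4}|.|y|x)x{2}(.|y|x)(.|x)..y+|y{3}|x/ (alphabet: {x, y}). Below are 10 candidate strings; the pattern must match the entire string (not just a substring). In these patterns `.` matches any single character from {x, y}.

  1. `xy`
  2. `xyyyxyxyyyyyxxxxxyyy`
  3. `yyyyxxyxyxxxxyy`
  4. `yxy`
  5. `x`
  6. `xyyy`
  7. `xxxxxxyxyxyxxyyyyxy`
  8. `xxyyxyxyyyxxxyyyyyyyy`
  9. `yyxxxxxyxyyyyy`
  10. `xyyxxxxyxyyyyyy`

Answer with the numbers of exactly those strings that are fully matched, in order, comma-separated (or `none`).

2, 5, 9, 10

1. `xy` → no match
2 → match
3 → no match
4. `yxy` → no match
5. `x` → match
6. `xyyy` → no match
7 → no match
8 → no match
9 → match
10 → match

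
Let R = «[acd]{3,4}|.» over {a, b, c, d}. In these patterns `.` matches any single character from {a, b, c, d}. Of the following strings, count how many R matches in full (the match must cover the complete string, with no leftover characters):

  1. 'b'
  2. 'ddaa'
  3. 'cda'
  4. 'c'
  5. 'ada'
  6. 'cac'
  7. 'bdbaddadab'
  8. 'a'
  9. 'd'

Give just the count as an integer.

1 → match
2 → match
3 → match
4 → match
5 → match
6 → match
7 → no match
8 → match
9 → match
Total matched: 8

8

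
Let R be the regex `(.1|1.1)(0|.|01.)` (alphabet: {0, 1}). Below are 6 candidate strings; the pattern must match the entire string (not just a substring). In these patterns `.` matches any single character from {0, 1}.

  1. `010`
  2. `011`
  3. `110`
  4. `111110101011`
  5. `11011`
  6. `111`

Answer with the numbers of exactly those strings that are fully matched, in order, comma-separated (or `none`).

1, 2, 3, 5, 6

1 → match
2 → match
3 → match
4 → no match
5 → match
6 → match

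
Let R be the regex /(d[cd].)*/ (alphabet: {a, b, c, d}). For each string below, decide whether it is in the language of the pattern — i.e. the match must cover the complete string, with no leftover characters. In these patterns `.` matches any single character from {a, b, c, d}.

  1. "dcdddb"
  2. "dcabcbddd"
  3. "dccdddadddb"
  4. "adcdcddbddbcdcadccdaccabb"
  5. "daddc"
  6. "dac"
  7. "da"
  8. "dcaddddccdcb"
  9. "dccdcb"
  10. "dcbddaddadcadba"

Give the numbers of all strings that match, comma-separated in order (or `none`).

1, 8, 9

1 → match
2 → no match
3 → no match
4 → no match
5 → no match
6 → no match
7 → no match
8 → match
9 → match
10 → no match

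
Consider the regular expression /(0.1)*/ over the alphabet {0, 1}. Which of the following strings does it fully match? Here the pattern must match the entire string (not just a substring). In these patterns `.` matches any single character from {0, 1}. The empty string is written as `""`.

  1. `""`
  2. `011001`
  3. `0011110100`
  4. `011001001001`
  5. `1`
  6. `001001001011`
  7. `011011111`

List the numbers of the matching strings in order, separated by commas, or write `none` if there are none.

1 → match
2 → match
3 → no match
4 → match
5 → no match
6 → match
7 → no match

1, 2, 4, 6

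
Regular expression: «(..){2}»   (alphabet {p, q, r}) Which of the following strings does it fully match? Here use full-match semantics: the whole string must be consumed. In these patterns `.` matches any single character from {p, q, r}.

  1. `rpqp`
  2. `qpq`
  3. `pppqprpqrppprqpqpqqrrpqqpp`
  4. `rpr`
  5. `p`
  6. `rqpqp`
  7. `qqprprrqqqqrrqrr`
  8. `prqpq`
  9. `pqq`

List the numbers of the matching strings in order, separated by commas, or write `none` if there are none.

1 → match
2 → no match
3 → no match
4 → no match
5 → no match
6 → no match
7 → no match
8 → no match
9 → no match

1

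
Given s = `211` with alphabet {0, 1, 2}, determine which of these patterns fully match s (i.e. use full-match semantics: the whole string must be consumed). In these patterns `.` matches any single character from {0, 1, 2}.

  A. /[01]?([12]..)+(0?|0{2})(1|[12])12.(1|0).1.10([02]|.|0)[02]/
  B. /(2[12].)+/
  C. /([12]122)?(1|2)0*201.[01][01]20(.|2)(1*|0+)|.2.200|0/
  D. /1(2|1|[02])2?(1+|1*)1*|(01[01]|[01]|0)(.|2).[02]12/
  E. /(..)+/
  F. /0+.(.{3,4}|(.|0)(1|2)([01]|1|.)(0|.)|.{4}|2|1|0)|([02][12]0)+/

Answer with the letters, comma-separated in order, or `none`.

A → no match
B → match
C → no match
D → no match
E → no match
F → no match

B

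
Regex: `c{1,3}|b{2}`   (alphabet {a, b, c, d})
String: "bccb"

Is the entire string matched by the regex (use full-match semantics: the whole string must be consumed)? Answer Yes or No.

No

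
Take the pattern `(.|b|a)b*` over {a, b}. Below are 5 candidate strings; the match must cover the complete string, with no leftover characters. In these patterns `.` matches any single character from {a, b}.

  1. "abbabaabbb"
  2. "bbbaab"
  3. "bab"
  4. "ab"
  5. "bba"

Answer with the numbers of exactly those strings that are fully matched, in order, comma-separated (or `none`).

1 → no match
2 → no match
3 → no match
4 → match
5 → no match

4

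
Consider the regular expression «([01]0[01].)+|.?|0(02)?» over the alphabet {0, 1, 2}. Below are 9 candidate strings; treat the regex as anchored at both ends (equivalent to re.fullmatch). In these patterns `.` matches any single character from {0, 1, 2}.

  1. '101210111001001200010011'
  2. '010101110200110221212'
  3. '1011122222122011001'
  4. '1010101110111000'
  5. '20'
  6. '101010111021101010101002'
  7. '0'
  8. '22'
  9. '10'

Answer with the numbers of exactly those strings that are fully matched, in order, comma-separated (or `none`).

1 → match
2 → no match
3 → no match
4 → match
5 → no match
6 → no match
7 → match
8 → no match
9 → no match

1, 4, 7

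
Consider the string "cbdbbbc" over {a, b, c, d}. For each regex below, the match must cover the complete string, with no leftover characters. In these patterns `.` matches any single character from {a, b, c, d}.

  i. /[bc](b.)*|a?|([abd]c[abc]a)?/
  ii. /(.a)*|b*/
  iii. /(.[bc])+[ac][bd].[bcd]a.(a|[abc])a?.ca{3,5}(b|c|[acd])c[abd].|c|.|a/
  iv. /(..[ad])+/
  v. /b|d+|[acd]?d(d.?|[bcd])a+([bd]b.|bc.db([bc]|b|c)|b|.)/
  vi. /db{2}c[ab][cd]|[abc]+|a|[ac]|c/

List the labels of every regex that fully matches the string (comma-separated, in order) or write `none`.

i → match
ii → no match
iii → no match
iv → no match
v → no match
vi → no match

i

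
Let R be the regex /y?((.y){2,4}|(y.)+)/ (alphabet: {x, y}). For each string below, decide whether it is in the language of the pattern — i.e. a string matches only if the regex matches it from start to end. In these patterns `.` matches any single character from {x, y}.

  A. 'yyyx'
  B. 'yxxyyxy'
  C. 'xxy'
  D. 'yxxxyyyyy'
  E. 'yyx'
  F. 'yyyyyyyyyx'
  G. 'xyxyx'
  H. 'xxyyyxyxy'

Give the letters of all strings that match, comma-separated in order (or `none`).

A → match
B → no match
C → no match
D → no match
E → match
F → match
G → no match
H → no match

A, E, F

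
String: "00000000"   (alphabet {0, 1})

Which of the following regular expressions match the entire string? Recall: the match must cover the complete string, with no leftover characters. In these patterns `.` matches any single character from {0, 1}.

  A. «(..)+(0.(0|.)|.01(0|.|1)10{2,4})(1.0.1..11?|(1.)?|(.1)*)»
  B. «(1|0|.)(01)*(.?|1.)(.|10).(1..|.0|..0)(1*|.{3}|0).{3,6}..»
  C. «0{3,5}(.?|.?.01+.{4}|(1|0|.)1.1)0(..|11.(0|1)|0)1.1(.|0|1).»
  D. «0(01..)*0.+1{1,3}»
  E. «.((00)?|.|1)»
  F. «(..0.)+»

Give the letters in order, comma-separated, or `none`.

A → no match
B → no match
C → no match
D → no match — must end with "1"
E → no match
F → match

F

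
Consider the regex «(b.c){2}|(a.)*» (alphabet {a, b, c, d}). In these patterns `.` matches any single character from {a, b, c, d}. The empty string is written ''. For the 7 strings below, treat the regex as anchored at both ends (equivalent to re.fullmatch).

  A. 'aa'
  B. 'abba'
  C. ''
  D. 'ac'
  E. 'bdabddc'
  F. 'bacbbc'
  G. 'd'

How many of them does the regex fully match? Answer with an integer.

4

A → match
B → no match
C → match
D → match
E → no match
F → match
G → no match
Total matched: 4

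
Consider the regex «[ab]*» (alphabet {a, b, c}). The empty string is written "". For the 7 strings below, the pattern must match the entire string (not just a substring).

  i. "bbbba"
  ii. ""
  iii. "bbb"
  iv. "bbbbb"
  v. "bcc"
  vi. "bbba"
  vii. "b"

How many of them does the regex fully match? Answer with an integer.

i → match
ii → match
iii → match
iv → match
v → no match
vi → match
vii → match
Total matched: 6

6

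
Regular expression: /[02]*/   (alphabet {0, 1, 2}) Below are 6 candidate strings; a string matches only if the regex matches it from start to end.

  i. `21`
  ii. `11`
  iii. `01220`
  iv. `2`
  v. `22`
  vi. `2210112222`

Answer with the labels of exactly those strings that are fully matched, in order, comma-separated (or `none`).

iv, v

i → no match
ii → no match
iii → no match
iv → match
v → match
vi → no match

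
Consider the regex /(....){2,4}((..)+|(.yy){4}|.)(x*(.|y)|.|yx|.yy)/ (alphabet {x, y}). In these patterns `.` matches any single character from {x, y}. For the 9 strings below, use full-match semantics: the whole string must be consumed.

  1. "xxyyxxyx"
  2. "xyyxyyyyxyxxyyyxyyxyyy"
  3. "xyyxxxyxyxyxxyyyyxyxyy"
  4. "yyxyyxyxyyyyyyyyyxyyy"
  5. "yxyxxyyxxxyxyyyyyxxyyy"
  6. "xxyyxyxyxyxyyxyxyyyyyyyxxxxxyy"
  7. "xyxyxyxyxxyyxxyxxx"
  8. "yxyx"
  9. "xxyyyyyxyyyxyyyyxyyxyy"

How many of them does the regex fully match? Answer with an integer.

1. "xxyyxxyx" → no match
2 → no match
3 → no match
4 → match
5 → no match
6 → no match
7 → match
8. "yxyx" → no match
9 → no match
Total matched: 2

2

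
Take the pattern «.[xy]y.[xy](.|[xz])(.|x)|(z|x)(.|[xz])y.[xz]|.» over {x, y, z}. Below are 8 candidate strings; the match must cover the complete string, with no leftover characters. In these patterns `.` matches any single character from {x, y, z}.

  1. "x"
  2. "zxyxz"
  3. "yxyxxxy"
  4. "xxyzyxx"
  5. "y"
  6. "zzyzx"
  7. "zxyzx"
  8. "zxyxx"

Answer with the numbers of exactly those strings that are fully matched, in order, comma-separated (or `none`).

1, 2, 3, 4, 5, 6, 7, 8

1. "x" → match
2. "zxyxz" → match
3. "yxyxxxy" → match
4. "xxyzyxx" → match
5. "y" → match
6. "zzyzx" → match
7. "zxyzx" → match
8. "zxyxx" → match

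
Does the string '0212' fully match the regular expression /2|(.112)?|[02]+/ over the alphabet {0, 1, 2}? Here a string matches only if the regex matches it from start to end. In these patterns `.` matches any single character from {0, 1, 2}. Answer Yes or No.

No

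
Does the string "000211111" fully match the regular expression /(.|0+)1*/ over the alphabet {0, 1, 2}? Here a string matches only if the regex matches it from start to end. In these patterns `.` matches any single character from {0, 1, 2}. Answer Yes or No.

No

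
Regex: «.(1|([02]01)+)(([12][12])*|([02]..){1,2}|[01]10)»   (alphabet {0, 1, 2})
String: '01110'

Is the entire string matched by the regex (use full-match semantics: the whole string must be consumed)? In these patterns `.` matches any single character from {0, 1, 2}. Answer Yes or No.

Yes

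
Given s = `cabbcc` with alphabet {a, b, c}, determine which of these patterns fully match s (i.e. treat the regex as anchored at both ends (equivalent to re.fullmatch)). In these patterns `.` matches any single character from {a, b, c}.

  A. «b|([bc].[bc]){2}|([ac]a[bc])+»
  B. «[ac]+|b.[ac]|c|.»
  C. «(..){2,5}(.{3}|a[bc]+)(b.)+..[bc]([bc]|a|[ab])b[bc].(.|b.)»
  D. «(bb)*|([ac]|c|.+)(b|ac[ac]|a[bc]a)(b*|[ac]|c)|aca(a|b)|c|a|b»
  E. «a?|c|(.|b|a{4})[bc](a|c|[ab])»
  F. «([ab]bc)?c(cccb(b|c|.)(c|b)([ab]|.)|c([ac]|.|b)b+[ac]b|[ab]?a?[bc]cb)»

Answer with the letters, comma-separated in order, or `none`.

A → match
B → no match
C → no match
D → no match
E → no match
F → no match

A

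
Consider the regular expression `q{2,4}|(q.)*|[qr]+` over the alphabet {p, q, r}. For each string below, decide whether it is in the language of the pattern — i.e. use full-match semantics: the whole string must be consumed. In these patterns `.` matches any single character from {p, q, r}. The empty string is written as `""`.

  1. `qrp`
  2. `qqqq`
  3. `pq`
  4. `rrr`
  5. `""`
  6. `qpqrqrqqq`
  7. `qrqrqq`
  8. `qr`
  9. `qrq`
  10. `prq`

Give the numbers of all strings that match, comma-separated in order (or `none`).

2, 4, 5, 7, 8, 9

1 → no match
2 → match
3 → no match
4 → match
5 → match
6 → no match
7 → match
8 → match
9 → match
10 → no match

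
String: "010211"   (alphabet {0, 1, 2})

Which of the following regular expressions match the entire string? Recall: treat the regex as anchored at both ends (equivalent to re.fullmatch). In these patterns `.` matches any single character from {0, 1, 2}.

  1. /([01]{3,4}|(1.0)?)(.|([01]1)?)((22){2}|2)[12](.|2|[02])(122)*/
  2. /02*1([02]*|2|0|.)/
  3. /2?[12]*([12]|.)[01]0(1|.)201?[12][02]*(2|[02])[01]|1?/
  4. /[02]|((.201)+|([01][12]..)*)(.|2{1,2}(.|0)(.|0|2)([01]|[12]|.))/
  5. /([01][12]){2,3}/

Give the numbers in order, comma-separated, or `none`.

1 → match
2 → no match
3 → no match
4 → no match
5 → match

1, 5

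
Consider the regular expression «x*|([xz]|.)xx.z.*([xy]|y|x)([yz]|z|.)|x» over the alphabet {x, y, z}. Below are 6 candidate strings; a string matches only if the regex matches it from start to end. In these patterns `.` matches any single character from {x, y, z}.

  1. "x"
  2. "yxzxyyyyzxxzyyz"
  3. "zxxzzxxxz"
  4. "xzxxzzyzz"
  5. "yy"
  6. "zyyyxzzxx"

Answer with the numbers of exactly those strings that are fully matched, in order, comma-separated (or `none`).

1 → match
2 → no match
3 → match
4 → no match
5 → no match
6 → no match

1, 3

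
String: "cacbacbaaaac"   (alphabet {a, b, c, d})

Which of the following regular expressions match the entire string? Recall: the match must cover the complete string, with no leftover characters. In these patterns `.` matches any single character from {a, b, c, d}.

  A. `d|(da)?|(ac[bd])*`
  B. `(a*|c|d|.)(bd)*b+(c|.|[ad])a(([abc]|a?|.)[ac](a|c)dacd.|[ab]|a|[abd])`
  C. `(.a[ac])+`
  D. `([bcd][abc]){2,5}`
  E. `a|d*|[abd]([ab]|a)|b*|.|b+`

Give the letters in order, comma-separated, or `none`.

A → no match
B → no match
C → match
D → no match
E → no match

C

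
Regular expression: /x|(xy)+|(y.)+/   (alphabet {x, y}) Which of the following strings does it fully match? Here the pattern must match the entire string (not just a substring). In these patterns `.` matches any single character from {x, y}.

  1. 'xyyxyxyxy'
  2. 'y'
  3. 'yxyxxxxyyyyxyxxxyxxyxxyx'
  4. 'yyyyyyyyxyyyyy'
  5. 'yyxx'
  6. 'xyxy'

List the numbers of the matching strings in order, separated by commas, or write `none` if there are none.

1 → no match
2 → no match
3 → no match
4 → no match
5 → no match
6 → match

6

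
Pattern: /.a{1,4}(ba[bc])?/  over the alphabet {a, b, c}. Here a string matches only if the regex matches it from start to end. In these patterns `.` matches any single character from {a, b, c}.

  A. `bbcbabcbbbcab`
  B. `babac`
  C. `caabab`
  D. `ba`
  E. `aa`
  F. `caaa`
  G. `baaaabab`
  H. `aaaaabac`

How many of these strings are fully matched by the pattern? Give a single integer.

A → no match
B → match
C → match
D → match
E → match
F → match
G → match
H → match
Total matched: 7

7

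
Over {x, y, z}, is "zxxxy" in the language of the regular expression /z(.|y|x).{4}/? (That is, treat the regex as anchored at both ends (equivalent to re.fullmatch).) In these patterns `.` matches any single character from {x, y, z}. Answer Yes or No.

No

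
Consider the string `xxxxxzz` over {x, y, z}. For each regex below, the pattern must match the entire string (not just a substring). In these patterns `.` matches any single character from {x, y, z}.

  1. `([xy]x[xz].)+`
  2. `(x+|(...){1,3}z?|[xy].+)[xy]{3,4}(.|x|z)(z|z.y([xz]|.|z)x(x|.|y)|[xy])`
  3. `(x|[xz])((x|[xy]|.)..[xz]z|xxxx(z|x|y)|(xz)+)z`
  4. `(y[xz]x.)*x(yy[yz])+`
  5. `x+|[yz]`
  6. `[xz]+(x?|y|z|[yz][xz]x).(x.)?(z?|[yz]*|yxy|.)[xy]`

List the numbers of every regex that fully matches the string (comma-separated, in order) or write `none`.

2, 3

1 → no match
2 → match
3 → match
4 → no match
5 → no match
6 → no match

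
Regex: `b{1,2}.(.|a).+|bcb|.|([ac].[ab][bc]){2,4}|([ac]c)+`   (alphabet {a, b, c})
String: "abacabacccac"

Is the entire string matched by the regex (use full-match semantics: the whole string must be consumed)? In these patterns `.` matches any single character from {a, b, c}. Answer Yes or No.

Yes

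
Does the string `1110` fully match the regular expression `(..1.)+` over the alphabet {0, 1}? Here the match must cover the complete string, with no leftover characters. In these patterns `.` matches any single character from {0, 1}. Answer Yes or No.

Yes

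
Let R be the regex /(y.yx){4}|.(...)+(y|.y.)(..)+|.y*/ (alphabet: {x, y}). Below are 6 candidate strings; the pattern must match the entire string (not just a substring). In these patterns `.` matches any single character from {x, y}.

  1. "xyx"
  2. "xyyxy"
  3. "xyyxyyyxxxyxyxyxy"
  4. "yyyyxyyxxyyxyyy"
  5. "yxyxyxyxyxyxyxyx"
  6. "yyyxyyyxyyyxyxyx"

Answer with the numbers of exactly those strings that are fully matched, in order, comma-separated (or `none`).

1 → no match
2 → no match
3 → match
4 → match
5 → match
6 → match

3, 4, 5, 6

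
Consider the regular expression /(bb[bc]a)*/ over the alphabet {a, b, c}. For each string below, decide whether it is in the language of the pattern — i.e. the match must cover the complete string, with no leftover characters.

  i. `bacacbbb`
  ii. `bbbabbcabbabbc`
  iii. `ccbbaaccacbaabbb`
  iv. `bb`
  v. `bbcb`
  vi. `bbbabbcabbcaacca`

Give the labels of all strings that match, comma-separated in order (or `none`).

i → no match
ii → no match
iii → no match
iv → no match
v → no match
vi → no match

none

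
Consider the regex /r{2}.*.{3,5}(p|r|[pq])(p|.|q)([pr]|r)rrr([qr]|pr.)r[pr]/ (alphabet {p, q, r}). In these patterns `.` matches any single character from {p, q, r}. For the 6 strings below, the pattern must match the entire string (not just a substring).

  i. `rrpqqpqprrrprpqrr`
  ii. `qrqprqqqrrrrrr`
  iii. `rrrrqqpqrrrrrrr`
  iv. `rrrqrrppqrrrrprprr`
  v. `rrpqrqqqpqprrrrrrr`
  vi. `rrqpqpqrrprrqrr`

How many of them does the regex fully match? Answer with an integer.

3

i → no match
ii → no match — must start with `r`
iii → match
iv → match
v → match
vi → no match
Total matched: 3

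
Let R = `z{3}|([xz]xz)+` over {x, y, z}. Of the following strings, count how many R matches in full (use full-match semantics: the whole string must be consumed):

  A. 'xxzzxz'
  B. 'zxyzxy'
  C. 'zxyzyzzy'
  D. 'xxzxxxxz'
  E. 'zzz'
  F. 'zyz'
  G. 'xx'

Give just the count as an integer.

A. 'xxzzxz' → match
B. 'zxyzxy' → no match
C. 'zxyzyzzy' → no match
D. 'xxzxxxxz' → no match
E. 'zzz' → match
F. 'zyz' → no match
G. 'xx' → no match
Total matched: 2

2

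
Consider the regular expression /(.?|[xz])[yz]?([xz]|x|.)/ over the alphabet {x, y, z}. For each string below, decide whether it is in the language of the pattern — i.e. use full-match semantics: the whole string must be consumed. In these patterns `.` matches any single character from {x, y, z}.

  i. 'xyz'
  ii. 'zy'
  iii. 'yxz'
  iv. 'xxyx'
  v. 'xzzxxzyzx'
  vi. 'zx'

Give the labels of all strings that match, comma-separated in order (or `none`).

i → match
ii → match
iii → no match
iv → no match
v → no match
vi → match

i, ii, vi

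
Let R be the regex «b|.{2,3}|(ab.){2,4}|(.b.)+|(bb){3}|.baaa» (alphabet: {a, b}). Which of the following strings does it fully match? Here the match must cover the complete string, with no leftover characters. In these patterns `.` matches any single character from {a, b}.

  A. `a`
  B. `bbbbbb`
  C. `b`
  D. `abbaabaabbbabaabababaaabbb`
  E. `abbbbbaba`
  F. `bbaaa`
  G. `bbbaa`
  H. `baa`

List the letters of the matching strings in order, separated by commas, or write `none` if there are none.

B, C, E, F, H

A → no match
B → match
C → match
D → no match
E → match
F → match
G → no match
H → match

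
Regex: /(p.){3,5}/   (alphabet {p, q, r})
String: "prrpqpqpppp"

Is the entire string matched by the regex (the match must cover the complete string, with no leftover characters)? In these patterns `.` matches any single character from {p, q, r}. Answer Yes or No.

No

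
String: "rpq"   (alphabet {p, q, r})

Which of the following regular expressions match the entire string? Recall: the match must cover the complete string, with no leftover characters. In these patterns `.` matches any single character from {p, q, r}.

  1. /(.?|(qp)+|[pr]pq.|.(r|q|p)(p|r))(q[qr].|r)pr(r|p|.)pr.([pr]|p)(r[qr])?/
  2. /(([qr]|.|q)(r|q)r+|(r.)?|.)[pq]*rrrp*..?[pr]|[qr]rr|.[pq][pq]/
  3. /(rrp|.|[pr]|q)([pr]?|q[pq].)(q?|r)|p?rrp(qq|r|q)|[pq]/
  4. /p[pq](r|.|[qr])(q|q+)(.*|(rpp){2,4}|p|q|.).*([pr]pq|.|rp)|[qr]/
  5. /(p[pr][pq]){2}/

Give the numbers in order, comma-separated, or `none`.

1 → no match
2 → match
3 → match
4 → no match
5 → no match — must start with "p"

2, 3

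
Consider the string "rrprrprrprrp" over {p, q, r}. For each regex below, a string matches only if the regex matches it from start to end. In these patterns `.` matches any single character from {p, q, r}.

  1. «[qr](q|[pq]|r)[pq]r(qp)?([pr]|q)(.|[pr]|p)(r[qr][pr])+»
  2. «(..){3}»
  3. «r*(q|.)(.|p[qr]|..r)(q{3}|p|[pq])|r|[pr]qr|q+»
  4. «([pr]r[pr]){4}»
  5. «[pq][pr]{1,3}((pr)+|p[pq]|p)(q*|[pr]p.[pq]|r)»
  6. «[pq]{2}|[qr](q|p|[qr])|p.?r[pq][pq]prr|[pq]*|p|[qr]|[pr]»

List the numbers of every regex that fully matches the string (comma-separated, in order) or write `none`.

1 → match
2 → no match
3 → no match
4 → match
5 → no match
6 → no match

1, 4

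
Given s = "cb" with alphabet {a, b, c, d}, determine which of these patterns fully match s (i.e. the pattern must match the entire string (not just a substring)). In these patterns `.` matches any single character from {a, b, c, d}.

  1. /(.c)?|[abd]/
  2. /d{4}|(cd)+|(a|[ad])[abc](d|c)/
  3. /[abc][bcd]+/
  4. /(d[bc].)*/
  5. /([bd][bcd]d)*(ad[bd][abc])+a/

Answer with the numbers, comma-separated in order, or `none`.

1 → no match
2 → no match
3 → match
4 → no match
5 → no match — must end with "a"

3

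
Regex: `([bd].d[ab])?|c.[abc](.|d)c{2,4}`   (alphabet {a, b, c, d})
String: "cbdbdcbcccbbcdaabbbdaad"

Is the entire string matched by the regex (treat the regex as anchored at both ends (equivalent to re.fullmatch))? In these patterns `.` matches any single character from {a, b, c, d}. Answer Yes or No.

No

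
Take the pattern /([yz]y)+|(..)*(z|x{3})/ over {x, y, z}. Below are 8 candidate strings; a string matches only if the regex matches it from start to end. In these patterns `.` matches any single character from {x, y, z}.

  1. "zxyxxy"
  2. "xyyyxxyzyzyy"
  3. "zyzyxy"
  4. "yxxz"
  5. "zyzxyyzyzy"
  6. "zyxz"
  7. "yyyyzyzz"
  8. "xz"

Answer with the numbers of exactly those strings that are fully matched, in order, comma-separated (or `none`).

1 → no match
2 → no match
3 → no match
4 → no match
5 → no match
6 → no match
7 → no match
8 → no match

none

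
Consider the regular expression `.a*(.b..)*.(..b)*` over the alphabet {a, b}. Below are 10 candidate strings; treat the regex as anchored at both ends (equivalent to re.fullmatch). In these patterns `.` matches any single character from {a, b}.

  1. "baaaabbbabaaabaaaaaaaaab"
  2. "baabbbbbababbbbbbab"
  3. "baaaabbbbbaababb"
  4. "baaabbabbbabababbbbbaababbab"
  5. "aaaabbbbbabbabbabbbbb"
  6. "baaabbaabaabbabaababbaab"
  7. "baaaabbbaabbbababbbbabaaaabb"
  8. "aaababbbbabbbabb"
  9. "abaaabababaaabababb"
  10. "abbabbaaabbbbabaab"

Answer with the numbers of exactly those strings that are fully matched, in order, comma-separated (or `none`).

2, 3, 5, 6

1 → no match
2 → match
3 → match
4 → no match
5 → match
6 → match
7 → no match
8 → no match
9 → no match
10 → no match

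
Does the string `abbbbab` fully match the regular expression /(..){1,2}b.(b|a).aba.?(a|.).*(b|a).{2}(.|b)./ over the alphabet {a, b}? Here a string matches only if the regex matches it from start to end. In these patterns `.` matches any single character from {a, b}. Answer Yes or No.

No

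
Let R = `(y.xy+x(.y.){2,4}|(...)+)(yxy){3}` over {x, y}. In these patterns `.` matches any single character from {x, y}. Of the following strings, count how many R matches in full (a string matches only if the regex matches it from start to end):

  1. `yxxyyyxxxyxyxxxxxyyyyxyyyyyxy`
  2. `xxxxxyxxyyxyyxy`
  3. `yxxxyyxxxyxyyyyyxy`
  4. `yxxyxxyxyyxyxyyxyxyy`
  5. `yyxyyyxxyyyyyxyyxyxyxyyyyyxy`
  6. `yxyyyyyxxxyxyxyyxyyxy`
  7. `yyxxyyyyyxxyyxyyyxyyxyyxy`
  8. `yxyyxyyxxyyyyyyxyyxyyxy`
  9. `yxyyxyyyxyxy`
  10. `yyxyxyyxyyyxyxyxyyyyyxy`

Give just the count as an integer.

1 → no match
2 → no match
3 → no match
4 → no match — must end with `yxy`
5 → no match
6 → match
7 → no match
8 → no match
9. `yxyyxyyyxyxy` → no match
10 → no match
Total matched: 1

1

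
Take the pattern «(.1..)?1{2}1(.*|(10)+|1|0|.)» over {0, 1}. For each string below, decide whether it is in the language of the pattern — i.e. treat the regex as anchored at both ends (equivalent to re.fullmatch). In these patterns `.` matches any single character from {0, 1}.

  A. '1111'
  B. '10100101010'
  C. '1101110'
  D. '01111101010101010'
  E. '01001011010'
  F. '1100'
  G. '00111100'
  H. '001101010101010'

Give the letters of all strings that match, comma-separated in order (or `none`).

A → match
B → no match
C → no match
D → no match
E → no match
F → no match
G → no match
H → no match

A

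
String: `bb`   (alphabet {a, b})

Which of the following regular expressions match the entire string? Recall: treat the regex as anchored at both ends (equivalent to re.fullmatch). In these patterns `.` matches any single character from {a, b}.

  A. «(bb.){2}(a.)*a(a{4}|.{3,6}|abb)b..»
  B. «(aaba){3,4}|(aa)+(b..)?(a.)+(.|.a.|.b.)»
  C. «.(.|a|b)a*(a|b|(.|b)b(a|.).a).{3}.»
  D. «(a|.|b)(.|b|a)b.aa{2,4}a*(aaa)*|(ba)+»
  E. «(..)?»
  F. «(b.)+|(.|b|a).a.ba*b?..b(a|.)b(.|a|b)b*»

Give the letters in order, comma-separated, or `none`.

E, F

A → no match
B → no match
C → no match
D → no match
E → match
F → match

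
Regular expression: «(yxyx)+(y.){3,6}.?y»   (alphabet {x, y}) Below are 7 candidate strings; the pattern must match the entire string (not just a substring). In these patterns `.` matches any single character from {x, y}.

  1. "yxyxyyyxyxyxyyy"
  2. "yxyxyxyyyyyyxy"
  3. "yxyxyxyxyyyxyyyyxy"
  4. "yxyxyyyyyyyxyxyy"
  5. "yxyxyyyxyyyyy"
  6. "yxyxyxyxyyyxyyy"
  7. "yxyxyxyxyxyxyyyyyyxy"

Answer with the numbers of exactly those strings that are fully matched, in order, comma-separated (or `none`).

1 → match
2 → match
3 → match
4 → match
5 → match
6 → match
7 → match

1, 2, 3, 4, 5, 6, 7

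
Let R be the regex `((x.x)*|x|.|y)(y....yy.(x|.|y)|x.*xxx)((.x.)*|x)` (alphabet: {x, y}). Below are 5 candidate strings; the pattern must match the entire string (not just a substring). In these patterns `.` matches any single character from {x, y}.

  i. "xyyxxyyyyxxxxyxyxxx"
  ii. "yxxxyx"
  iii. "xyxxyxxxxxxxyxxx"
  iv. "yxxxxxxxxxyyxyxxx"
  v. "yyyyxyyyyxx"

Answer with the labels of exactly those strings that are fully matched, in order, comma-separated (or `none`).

i, iii, iv, v

i → match
ii → no match
iii → match
iv → match
v → match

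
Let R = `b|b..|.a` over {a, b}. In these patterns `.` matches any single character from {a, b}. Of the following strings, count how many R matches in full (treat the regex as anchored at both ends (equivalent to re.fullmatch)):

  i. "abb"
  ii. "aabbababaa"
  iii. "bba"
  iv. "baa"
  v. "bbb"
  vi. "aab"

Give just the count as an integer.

i → no match
ii → no match
iii → match
iv → match
v → match
vi → no match
Total matched: 3

3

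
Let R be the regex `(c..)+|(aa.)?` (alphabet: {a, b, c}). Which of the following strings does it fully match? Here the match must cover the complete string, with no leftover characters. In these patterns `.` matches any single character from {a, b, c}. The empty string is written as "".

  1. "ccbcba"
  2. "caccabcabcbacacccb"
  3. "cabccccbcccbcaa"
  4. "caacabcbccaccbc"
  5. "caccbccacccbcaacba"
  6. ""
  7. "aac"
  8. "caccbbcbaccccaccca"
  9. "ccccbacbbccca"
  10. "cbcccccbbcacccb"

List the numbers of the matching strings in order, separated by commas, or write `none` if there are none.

1. "ccbcba" → match
2 → match
3 → match
4 → match
5 → match
6. "" → match
7. "aac" → match
8 → match
9 → no match
10 → match

1, 2, 3, 4, 5, 6, 7, 8, 10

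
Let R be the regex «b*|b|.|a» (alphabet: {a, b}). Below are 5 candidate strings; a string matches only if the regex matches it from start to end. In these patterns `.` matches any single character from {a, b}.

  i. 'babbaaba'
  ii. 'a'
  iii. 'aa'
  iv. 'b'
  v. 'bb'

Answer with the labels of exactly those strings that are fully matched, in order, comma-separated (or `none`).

ii, iv, v

i → no match
ii → match
iii → no match
iv → match
v → match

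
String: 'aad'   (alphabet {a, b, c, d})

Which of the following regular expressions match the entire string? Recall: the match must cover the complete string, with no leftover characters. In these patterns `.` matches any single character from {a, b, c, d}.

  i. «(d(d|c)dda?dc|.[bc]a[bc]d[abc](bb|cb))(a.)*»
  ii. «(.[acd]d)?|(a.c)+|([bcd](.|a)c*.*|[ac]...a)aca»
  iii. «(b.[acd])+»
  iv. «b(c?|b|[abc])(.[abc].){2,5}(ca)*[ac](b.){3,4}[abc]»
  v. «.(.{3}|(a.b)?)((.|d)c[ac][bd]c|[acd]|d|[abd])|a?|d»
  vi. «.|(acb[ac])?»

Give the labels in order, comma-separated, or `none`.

ii

i → no match
ii → match
iii → no match — must start with 'b'
iv → no match — must start with 'b'
v → no match
vi → no match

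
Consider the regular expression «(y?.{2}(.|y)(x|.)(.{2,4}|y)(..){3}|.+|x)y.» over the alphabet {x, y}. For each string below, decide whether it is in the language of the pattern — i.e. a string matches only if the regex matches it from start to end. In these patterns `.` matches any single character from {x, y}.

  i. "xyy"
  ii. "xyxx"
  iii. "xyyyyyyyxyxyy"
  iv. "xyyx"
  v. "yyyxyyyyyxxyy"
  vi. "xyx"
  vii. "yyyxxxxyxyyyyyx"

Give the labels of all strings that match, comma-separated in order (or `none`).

i → match
ii → no match
iii → match
iv → match
v → match
vi → match
vii → match

i, iii, iv, v, vi, vii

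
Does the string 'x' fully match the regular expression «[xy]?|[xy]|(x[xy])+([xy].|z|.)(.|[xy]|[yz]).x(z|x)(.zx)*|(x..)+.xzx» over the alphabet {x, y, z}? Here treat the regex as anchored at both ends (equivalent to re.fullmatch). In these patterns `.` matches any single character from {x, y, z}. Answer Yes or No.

Yes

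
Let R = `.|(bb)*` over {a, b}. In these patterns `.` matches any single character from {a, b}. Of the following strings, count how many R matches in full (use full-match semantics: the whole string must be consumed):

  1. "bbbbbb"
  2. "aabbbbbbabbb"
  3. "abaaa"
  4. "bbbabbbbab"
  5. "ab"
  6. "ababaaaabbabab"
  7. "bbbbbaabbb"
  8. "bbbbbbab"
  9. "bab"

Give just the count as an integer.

1

1 → match
2 → no match
3 → no match
4 → no match
5 → no match
6 → no match
7 → no match
8 → no match
9 → no match
Total matched: 1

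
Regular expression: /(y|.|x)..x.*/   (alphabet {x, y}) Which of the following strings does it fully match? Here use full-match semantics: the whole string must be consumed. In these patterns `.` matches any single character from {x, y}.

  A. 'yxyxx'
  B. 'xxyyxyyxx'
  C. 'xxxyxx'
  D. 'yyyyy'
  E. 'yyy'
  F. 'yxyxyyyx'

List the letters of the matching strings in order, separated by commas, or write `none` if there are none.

A → match
B → no match
C → no match
D → no match
E → no match
F → match

A, F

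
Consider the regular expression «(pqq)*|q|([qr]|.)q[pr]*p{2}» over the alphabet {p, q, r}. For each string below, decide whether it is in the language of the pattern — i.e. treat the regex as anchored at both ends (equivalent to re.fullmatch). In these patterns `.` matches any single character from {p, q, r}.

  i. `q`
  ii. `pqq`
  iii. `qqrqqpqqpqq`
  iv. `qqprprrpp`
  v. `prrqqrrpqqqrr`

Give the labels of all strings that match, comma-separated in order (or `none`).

i, ii, iv

i → match
ii → match
iii → no match
iv → match
v → no match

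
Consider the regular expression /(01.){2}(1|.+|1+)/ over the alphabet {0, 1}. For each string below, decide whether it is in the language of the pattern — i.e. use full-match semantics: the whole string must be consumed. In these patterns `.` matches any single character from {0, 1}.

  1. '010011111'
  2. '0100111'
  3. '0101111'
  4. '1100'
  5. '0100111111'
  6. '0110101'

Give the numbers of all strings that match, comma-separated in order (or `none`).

1, 2, 5, 6

1 → match
2 → match
3 → no match
4 → no match — must start with '01'
5 → match
6 → match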